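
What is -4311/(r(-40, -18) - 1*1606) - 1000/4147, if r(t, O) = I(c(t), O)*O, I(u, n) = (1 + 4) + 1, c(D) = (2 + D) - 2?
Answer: 16163717/7107958 ≈ 2.2740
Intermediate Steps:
c(D) = D
I(u, n) = 6 (I(u, n) = 5 + 1 = 6)
r(t, O) = 6*O
-4311/(r(-40, -18) - 1*1606) - 1000/4147 = -4311/(6*(-18) - 1*1606) - 1000/4147 = -4311/(-108 - 1606) - 1000*1/4147 = -4311/(-1714) - 1000/4147 = -4311*(-1/1714) - 1000/4147 = 4311/1714 - 1000/4147 = 16163717/7107958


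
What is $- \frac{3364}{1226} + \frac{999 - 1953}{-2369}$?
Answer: $- \frac{3399856}{1452197} \approx -2.3412$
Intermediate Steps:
$- \frac{3364}{1226} + \frac{999 - 1953}{-2369} = \left(-3364\right) \frac{1}{1226} + \left(999 - 1953\right) \left(- \frac{1}{2369}\right) = - \frac{1682}{613} - - \frac{954}{2369} = - \frac{1682}{613} + \frac{954}{2369} = - \frac{3399856}{1452197}$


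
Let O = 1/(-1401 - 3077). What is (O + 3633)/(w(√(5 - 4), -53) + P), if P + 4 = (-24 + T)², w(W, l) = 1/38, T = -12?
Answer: 309102887/109928183 ≈ 2.8119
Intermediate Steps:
w(W, l) = 1/38
P = 1292 (P = -4 + (-24 - 12)² = -4 + (-36)² = -4 + 1296 = 1292)
O = -1/4478 (O = 1/(-4478) = -1/4478 ≈ -0.00022331)
(O + 3633)/(w(√(5 - 4), -53) + P) = (-1/4478 + 3633)/(1/38 + 1292) = 16268573/(4478*(49097/38)) = (16268573/4478)*(38/49097) = 309102887/109928183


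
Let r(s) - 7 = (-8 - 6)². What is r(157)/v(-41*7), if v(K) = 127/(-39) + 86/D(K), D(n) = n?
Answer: -2272179/39803 ≈ -57.086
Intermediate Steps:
r(s) = 203 (r(s) = 7 + (-8 - 6)² = 7 + (-14)² = 7 + 196 = 203)
v(K) = -127/39 + 86/K (v(K) = 127/(-39) + 86/K = 127*(-1/39) + 86/K = -127/39 + 86/K)
r(157)/v(-41*7) = 203/(-127/39 + 86/((-41*7))) = 203/(-127/39 + 86/(-287)) = 203/(-127/39 + 86*(-1/287)) = 203/(-127/39 - 86/287) = 203/(-39803/11193) = 203*(-11193/39803) = -2272179/39803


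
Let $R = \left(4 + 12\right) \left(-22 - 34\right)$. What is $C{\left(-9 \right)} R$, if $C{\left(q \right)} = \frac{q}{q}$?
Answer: $-896$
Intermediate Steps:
$C{\left(q \right)} = 1$
$R = -896$ ($R = 16 \left(-56\right) = -896$)
$C{\left(-9 \right)} R = 1 \left(-896\right) = -896$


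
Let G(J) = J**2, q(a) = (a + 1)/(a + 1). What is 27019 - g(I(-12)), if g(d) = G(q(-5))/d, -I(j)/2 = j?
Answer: 648455/24 ≈ 27019.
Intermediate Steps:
q(a) = 1 (q(a) = (1 + a)/(1 + a) = 1)
I(j) = -2*j
g(d) = 1/d (g(d) = 1**2/d = 1/d)
27019 - g(I(-12)) = 27019 - 1/((-2*(-12))) = 27019 - 1/24 = 648455/24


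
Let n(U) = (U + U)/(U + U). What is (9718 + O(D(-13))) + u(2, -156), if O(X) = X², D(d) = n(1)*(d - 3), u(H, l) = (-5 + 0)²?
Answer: 9999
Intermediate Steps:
u(H, l) = 25 (u(H, l) = (-5)² = 25)
n(U) = 1 (n(U) = (2*U)/((2*U)) = (2*U)*(1/(2*U)) = 1)
D(d) = -3 + d (D(d) = 1*(d - 3) = 1*(-3 + d) = -3 + d)
(9718 + O(D(-13))) + u(2, -156) = (9718 + (-3 - 13)²) + 25 = (9718 + (-16)²) + 25 = (9718 + 256) + 25 = 9974 + 25 = 9999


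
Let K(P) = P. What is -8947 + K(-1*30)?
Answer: -8977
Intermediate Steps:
-8947 + K(-1*30) = -8947 - 1*30 = -8947 - 30 = -8977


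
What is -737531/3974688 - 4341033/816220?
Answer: -120650265713/21920404320 ≈ -5.5040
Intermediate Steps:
-737531/3974688 - 4341033/816220 = -120650265713/21920404320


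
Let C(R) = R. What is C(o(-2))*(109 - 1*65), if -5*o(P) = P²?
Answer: -176/5 ≈ -35.200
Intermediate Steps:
o(P) = -P²/5
C(o(-2))*(109 - 1*65) = (-⅕*(-2)²)*(109 - 1*65) = (-⅕*4)*(109 - 65) = -⅘*44 = -176/5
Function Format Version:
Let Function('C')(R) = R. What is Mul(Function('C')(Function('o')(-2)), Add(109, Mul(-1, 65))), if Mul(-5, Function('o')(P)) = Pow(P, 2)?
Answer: Rational(-176, 5) ≈ -35.200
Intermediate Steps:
Function('o')(P) = Mul(Rational(-1, 5), Pow(P, 2))
Mul(Function('C')(Function('o')(-2)), Add(109, Mul(-1, 65))) = Mul(Mul(Rational(-1, 5), Pow(-2, 2)), Add(109, Mul(-1, 65))) = Mul(Mul(Rational(-1, 5), 4), Add(109, -65)) = Mul(Rational(-4, 5), 44) = Rational(-176, 5)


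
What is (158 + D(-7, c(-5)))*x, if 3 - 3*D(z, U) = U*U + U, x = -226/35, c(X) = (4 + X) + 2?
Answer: -21470/21 ≈ -1022.4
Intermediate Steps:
c(X) = 6 + X
x = -226/35 (x = -226*1/35 = -226/35 ≈ -6.4571)
D(z, U) = 1 - U/3 - U**2/3 (D(z, U) = 1 - (U*U + U)/3 = 1 - (U**2 + U)/3 = 1 - (U + U**2)/3 = 1 + (-U/3 - U**2/3) = 1 - U/3 - U**2/3)
(158 + D(-7, c(-5)))*x = (158 + (1 - (6 - 5)/3 - (6 - 5)**2/3))*(-226/35) = (158 + (1 - 1/3*1 - 1/3*1**2))*(-226/35) = (158 + (1 - 1/3 - 1/3*1))*(-226/35) = (158 + (1 - 1/3 - 1/3))*(-226/35) = (158 + 1/3)*(-226/35) = (475/3)*(-226/35) = -21470/21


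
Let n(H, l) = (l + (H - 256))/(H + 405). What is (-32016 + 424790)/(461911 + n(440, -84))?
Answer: 66378806/78062979 ≈ 0.85032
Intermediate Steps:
n(H, l) = (-256 + H + l)/(405 + H) (n(H, l) = (l + (-256 + H))/(405 + H) = (-256 + H + l)/(405 + H))
(-32016 + 424790)/(461911 + n(440, -84)) = (-32016 + 424790)/(461911 + (-256 + 440 - 84)/(405 + 440)) = 392774/(461911 + 100/845) = 392774/(461911 + (1/845)*100) = 392774/(461911 + 20/169) = 392774/(78062979/169) = 392774*(169/78062979) = 66378806/78062979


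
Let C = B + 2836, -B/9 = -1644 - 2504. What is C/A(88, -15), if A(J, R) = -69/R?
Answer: 200840/23 ≈ 8732.2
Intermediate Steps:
B = 37332 (B = -9*(-1644 - 2504) = -9*(-4148) = 37332)
C = 40168 (C = 37332 + 2836 = 40168)
C/A(88, -15) = 40168/((-69/(-15))) = 40168/((-69*(-1/15))) = 40168/(23/5) = 40168*(5/23) = 200840/23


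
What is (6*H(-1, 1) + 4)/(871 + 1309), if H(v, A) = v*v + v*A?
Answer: 1/545 ≈ 0.0018349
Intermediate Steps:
H(v, A) = v**2 + A*v
(6*H(-1, 1) + 4)/(871 + 1309) = (6*(-(1 - 1)) + 4)/(871 + 1309) = (6*(-1*0) + 4)/2180 = (6*0 + 4)/2180 = (0 + 4)/2180 = (1/2180)*4 = 1/545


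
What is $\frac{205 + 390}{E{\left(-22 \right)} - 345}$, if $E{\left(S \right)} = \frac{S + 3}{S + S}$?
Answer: $- \frac{26180}{15161} \approx -1.7268$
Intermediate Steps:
$E{\left(S \right)} = \frac{3 + S}{2 S}$
$\frac{205 + 390}{E{\left(-22 \right)} - 345} = \frac{205 + 390}{\frac{3 - 22}{2 \left(-22\right)} - 345} = \frac{1}{\frac{1}{2} \left(- \frac{1}{22}\right) \left(-19\right) - 345} \cdot 595 = \frac{1}{\frac{19}{44} - 345} \cdot 595 = \frac{1}{- \frac{15161}{44}} \cdot 595 = \left(- \frac{44}{15161}\right) 595 = - \frac{26180}{15161}$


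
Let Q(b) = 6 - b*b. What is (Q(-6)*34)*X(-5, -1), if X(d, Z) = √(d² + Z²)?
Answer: -1020*√26 ≈ -5201.0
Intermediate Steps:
X(d, Z) = √(Z² + d²)
Q(b) = 6 - b²
(Q(-6)*34)*X(-5, -1) = ((6 - 1*(-6)²)*34)*√((-1)² + (-5)²) = ((6 - 1*36)*34)*√(1 + 25) = ((6 - 36)*34)*√26 = (-30*34)*√26 = -1020*√26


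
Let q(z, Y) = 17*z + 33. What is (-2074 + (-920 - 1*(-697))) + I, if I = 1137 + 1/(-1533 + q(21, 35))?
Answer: -1325881/1143 ≈ -1160.0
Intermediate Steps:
q(z, Y) = 33 + 17*z
I = 1299590/1143 (I = 1137 + 1/(-1533 + (33 + 17*21)) = 1137 + 1/(-1533 + (33 + 357)) = 1137 + 1/(-1533 + 390) = 1137 + 1/(-1143) = 1137 - 1/1143 = 1299590/1143 ≈ 1137.0)
(-2074 + (-920 - 1*(-697))) + I = (-2074 + (-920 - 1*(-697))) + 1299590/1143 = (-2074 + (-920 + 697)) + 1299590/1143 = (-2074 - 223) + 1299590/1143 = -2297 + 1299590/1143 = -1325881/1143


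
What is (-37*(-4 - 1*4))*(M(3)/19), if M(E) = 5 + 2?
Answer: 2072/19 ≈ 109.05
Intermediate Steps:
M(E) = 7
(-37*(-4 - 1*4))*(M(3)/19) = (-37*(-4 - 1*4))*(7/19) = (-37*(-4 - 4))*(7*(1/19)) = -37*(-8)*(7/19) = 296*(7/19) = 2072/19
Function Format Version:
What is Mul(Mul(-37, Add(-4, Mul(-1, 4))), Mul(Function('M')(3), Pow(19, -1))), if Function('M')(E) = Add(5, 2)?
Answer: Rational(2072, 19) ≈ 109.05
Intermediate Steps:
Function('M')(E) = 7
Mul(Mul(-37, Add(-4, Mul(-1, 4))), Mul(Function('M')(3), Pow(19, -1))) = Mul(Mul(-37, Add(-4, Mul(-1, 4))), Mul(7, Pow(19, -1))) = Mul(Mul(-37, Add(-4, -4)), Mul(7, Rational(1, 19))) = Mul(Mul(-37, -8), Rational(7, 19)) = Mul(296, Rational(7, 19)) = Rational(2072, 19)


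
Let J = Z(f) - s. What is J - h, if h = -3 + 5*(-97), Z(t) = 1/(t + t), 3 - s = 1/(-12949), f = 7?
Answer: 87936645/181286 ≈ 485.07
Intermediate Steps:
s = 38848/12949 (s = 3 - 1/(-12949) = 3 - 1*(-1/12949) = 3 + 1/12949 = 38848/12949 ≈ 3.0001)
Z(t) = 1/(2*t)
J = -530923/181286 (J = (½)/7 - 1*38848/12949 = (½)*(⅐) - 38848/12949 = 1/14 - 38848/12949 = -530923/181286 ≈ -2.9286)
h = -488 (h = -3 - 485 = -488)
J - h = -530923/181286 - 1*(-488) = -530923/181286 + 488 = 87936645/181286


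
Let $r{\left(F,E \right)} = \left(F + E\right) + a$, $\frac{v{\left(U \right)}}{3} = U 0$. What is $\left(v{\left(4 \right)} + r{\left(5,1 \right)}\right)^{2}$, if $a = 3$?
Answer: $81$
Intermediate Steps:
$v{\left(U \right)} = 0$ ($v{\left(U \right)} = 3 U 0 = 3 \cdot 0 = 0$)
$r{\left(F,E \right)} = 3 + E + F$ ($r{\left(F,E \right)} = \left(F + E\right) + 3 = \left(E + F\right) + 3 = 3 + E + F$)
$\left(v{\left(4 \right)} + r{\left(5,1 \right)}\right)^{2} = \left(0 + \left(3 + 1 + 5\right)\right)^{2} = \left(0 + 9\right)^{2} = 9^{2} = 81$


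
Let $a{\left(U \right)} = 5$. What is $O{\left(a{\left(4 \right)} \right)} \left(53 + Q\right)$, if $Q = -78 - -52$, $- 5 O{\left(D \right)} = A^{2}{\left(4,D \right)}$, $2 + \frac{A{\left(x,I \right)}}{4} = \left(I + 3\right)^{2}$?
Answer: $- \frac{1660608}{5} \approx -3.3212 \cdot 10^{5}$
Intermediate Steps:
$A{\left(x,I \right)} = -8 + 4 \left(3 + I\right)^{2}$ ($A{\left(x,I \right)} = -8 + 4 \left(I + 3\right)^{2} = -8 + 4 \left(3 + I\right)^{2}$)
$O{\left(D \right)} = - \frac{\left(-8 + 4 \left(3 + D\right)^{2}\right)^{2}}{5}$
$Q = -26$ ($Q = -78 + 52 = -26$)
$O{\left(a{\left(4 \right)} \right)} \left(53 + Q\right) = - \frac{16 \left(-2 + \left(3 + 5\right)^{2}\right)^{2}}{5} \left(53 - 26\right) = - \frac{16 \left(-2 + 8^{2}\right)^{2}}{5} \cdot 27 = - \frac{16 \left(-2 + 64\right)^{2}}{5} \cdot 27 = - \frac{16 \cdot 62^{2}}{5} \cdot 27 = \left(- \frac{16}{5}\right) 3844 \cdot 27 = \left(- \frac{61504}{5}\right) 27 = - \frac{1660608}{5}$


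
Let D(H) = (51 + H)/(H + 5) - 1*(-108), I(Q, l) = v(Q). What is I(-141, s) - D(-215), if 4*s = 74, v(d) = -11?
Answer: -12577/105 ≈ -119.78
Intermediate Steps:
s = 37/2 (s = (1/4)*74 = 37/2 ≈ 18.500)
I(Q, l) = -11
D(H) = 108 + (51 + H)/(5 + H) (D(H) = (51 + H)/(5 + H) + 108 = 108 + (51 + H)/(5 + H))
I(-141, s) - D(-215) = -11 - (591 + 109*(-215))/(5 - 215) = -11 - (591 - 23435)/(-210) = -11 - (-1)*(-22844)/210 = -11 - 1*11422/105 = -11 - 11422/105 = -12577/105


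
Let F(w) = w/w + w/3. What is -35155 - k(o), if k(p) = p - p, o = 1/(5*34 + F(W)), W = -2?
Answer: -35155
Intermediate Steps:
F(w) = 1 + w/3 (F(w) = 1 + w*(⅓) = 1 + w/3)
o = 3/511 (o = 1/(5*34 + (1 + (⅓)*(-2))) = 1/(170 + (1 - ⅔)) = 1/(170 + ⅓) = 1/(511/3) = 3/511 ≈ 0.0058708)
k(p) = 0
-35155 - k(o) = -35155 - 1*0 = -35155 + 0 = -35155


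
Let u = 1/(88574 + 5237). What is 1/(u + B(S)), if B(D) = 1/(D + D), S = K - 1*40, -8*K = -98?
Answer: -10413021/187511 ≈ -55.533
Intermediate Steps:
K = 49/4 (K = -1/8*(-98) = 49/4 ≈ 12.250)
u = 1/93811 ≈ 1.0660e-5
S = -111/4 (S = 49/4 - 1*40 = 49/4 - 40 = -111/4 ≈ -27.750)
B(D) = 1/(2*D)
1/(u + B(S)) = 1/(1/93811 + 1/(2*(-111/4))) = 1/(1/93811 + (1/2)*(-4/111)) = 1/(1/93811 - 2/111) = 1/(-187511/10413021) = -10413021/187511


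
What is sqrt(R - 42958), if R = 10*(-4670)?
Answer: 3*I*sqrt(9962) ≈ 299.43*I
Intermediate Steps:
R = -46700
sqrt(R - 42958) = sqrt(-46700 - 42958) = sqrt(-89658) = 3*I*sqrt(9962)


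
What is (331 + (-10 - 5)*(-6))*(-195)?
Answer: -82095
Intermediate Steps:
(331 + (-10 - 5)*(-6))*(-195) = (331 - 15*(-6))*(-195) = (331 + 90)*(-195) = 421*(-195) = -82095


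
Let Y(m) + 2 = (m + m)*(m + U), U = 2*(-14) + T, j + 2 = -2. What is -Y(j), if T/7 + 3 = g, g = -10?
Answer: -982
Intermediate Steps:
j = -4 (j = -2 - 2 = -4)
T = -91 (T = -21 + 7*(-10) = -21 - 70 = -91)
U = -119 (U = 2*(-14) - 91 = -28 - 91 = -119)
Y(m) = -2 + 2*m*(-119 + m) (Y(m) = -2 + (m + m)*(m - 119) = -2 + (2*m)*(-119 + m) = -2 + 2*m*(-119 + m))
-Y(j) = -(-2 - 238*(-4) + 2*(-4)²) = -(-2 + 952 + 2*16) = -(-2 + 952 + 32) = -1*982 = -982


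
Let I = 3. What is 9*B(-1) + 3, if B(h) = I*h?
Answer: -24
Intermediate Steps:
B(h) = 3*h
9*B(-1) + 3 = 9*(3*(-1)) + 3 = 9*(-3) + 3 = -27 + 3 = -24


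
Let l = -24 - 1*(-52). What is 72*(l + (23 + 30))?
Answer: 5832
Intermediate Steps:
l = 28 (l = -24 + 52 = 28)
72*(l + (23 + 30)) = 72*(28 + (23 + 30)) = 72*(28 + 53) = 72*81 = 5832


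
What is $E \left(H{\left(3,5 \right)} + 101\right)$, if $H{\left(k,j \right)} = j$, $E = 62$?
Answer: $6572$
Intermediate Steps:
$E \left(H{\left(3,5 \right)} + 101\right) = 62 \left(5 + 101\right) = 62 \cdot 106 = 6572$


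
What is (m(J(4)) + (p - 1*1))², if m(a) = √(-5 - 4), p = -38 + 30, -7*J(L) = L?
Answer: 72 - 54*I ≈ 72.0 - 54.0*I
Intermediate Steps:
J(L) = -L/7
p = -8
m(a) = 3*I (m(a) = √(-9) = 3*I)
(m(J(4)) + (p - 1*1))² = (3*I + (-8 - 1*1))² = (3*I + (-8 - 1))² = (3*I - 9)² = (-9 + 3*I)²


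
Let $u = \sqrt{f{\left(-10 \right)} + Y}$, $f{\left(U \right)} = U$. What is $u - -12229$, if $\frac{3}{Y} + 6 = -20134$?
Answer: $12229 + \frac{i \sqrt{1014064105}}{10070} \approx 12229.0 + 3.1623 i$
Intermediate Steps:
$Y = - \frac{3}{20140}$ ($Y = \frac{3}{-6 - 20134} = \frac{3}{-20140} = 3 \left(- \frac{1}{20140}\right) = - \frac{3}{20140} \approx -0.00014896$)
$u = \frac{i \sqrt{1014064105}}{10070}$ ($u = \sqrt{-10 - \frac{3}{20140}} = \sqrt{- \frac{201403}{20140}} = \frac{i \sqrt{1014064105}}{10070} \approx 3.1623 i$)
$u - -12229 = \frac{i \sqrt{1014064105}}{10070} - -12229 = \frac{i \sqrt{1014064105}}{10070} + 12229 = 12229 + \frac{i \sqrt{1014064105}}{10070}$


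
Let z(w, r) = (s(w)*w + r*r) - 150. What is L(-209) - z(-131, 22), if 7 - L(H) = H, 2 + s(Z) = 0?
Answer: -380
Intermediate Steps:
s(Z) = -2 (s(Z) = -2 + 0 = -2)
L(H) = 7 - H
z(w, r) = -150 + r**2 - 2*w (z(w, r) = (-2*w + r*r) - 150 = (-2*w + r**2) - 150 = (r**2 - 2*w) - 150 = -150 + r**2 - 2*w)
L(-209) - z(-131, 22) = (7 - 1*(-209)) - (-150 + 22**2 - 2*(-131)) = (7 + 209) - (-150 + 484 + 262) = 216 - 1*596 = 216 - 596 = -380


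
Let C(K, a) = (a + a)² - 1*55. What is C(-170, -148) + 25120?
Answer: 112681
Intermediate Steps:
C(K, a) = -55 + 4*a² (C(K, a) = (2*a)² - 55 = 4*a² - 55 = -55 + 4*a²)
C(-170, -148) + 25120 = (-55 + 4*(-148)²) + 25120 = (-55 + 4*21904) + 25120 = (-55 + 87616) + 25120 = 87561 + 25120 = 112681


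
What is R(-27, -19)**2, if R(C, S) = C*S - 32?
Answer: 231361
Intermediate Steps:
R(C, S) = -32 + C*S
R(-27, -19)**2 = (-32 - 27*(-19))**2 = (-32 + 513)**2 = 481**2 = 231361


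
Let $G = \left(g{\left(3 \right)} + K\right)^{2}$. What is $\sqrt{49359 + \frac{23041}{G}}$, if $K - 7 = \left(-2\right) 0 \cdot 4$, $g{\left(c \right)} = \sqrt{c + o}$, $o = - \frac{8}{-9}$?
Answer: $\sqrt{49359 + \frac{23041}{\left(7 + \frac{\sqrt{35}}{3}\right)^{2}}} \approx 222.81$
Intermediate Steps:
$o = \frac{8}{9}$ ($o = \left(-8\right) \left(- \frac{1}{9}\right) = \frac{8}{9} \approx 0.88889$)
$g{\left(c \right)} = \sqrt{\frac{8}{9} + c}$ ($g{\left(c \right)} = \sqrt{c + \frac{8}{9}} = \sqrt{\frac{8}{9} + c}$)
$K = 7$ ($K = 7 + \left(-2\right) 0 \cdot 4 = 7 + 0 \cdot 4 = 7 + 0 = 7$)
$G = \left(7 + \frac{\sqrt{35}}{3}\right)^{2}$ ($G = \left(\frac{\sqrt{8 + 9 \cdot 3}}{3} + 7\right)^{2} = \left(\frac{\sqrt{8 + 27}}{3} + 7\right)^{2} = \left(\frac{\sqrt{35}}{3} + 7\right)^{2} = \left(7 + \frac{\sqrt{35}}{3}\right)^{2} \approx 80.497$)
$\sqrt{49359 + \frac{23041}{G}} = \sqrt{49359 + \frac{23041}{\frac{1}{9} \left(21 + \sqrt{35}\right)^{2}}} = \sqrt{49359 + 23041 \frac{9}{\left(21 + \sqrt{35}\right)^{2}}} = \sqrt{49359 + \frac{207369}{\left(21 + \sqrt{35}\right)^{2}}}$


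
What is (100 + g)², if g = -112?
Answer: 144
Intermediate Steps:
(100 + g)² = (100 - 112)² = (-12)² = 144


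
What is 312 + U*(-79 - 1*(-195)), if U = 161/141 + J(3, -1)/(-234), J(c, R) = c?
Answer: 811958/1833 ≈ 442.97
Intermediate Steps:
U = 4139/3666 (U = 161/141 + 3/(-234) = 161*(1/141) + 3*(-1/234) = 161/141 - 1/78 = 4139/3666 ≈ 1.1290)
312 + U*(-79 - 1*(-195)) = 312 + 4139*(-79 - 1*(-195))/3666 = 312 + 4139*(-79 + 195)/3666 = 312 + (4139/3666)*116 = 312 + 240062/1833 = 811958/1833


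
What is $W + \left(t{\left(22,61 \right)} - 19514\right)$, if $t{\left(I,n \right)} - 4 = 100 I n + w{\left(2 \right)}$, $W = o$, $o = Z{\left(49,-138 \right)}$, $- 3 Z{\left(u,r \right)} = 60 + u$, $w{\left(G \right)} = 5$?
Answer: $\frac{343976}{3} \approx 1.1466 \cdot 10^{5}$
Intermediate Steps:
$Z{\left(u,r \right)} = -20 - \frac{u}{3}$ ($Z{\left(u,r \right)} = - \frac{60 + u}{3} = -20 - \frac{u}{3}$)
$o = - \frac{109}{3}$ ($o = -20 - \frac{49}{3} = - \frac{109}{3} \approx -36.333$)
$W = - \frac{109}{3} \approx -36.333$
$t{\left(I,n \right)} = 9 + 100 I n$ ($t{\left(I,n \right)} = 4 + \left(100 I n + 5\right) = 4 + \left(5 + 100 I n\right) = 9 + 100 I n$)
$W + \left(t{\left(22,61 \right)} - 19514\right) = - \frac{109}{3} + \left(\left(9 + 100 \cdot 22 \cdot 61\right) - 19514\right) = - \frac{109}{3} + \left(\left(9 + 134200\right) - 19514\right) = - \frac{109}{3} + \left(134209 - 19514\right) = - \frac{109}{3} + 114695 = \frac{343976}{3}$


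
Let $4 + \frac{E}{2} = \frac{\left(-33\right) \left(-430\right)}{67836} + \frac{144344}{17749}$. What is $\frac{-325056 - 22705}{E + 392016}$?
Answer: $- \frac{34892633667817}{39333834634425} \approx -0.88709$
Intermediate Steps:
$E = \frac{871248873}{100335097}$ ($E = -8 + 2 \left(\frac{\left(-33\right) \left(-430\right)}{67836} + \frac{144344}{17749}\right) = -8 + 2 \left(14190 \cdot \frac{1}{67836} + 144344 \cdot \frac{1}{17749}\right) = -8 + 2 \left(\frac{2365}{11306} + \frac{144344}{17749}\right) = -8 + 2 \cdot \frac{1673929649}{200670194} = -8 + \frac{1673929649}{100335097} = \frac{871248873}{100335097} \approx 8.6834$)
$\frac{-325056 - 22705}{E + 392016} = \frac{-325056 - 22705}{\frac{871248873}{100335097} + 392016} = \frac{-325056 - 22705}{\frac{39333834634425}{100335097}} = \left(-325056 - 22705\right) \frac{100335097}{39333834634425} = \left(-347761\right) \frac{100335097}{39333834634425} = - \frac{34892633667817}{39333834634425}$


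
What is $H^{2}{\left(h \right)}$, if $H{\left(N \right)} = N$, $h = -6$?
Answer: $36$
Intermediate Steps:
$H^{2}{\left(h \right)} = \left(-6\right)^{2} = 36$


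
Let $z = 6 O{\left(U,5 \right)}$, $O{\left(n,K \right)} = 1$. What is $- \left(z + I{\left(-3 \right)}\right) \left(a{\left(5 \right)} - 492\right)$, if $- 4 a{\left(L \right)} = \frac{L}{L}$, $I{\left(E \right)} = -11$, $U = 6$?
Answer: $- \frac{9845}{4} \approx -2461.3$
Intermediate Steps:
$z = 6$ ($z = 6 \cdot 1 = 6$)
$a{\left(L \right)} = - \frac{1}{4}$ ($a{\left(L \right)} = - \frac{L \frac{1}{L}}{4} = \left(- \frac{1}{4}\right) 1 = - \frac{1}{4}$)
$- \left(z + I{\left(-3 \right)}\right) \left(a{\left(5 \right)} - 492\right) = - \left(6 - 11\right) \left(- \frac{1}{4} - 492\right) = - \frac{\left(-5\right) \left(-1969\right)}{4} = \left(-1\right) \frac{9845}{4} = - \frac{9845}{4}$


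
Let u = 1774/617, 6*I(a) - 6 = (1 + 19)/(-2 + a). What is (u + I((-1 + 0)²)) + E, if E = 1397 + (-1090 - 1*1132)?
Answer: -1526072/1851 ≈ -824.46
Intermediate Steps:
I(a) = 1 + 10/(3*(-2 + a)) (I(a) = 1 + ((1 + 19)/(-2 + a))/6 = 1 + (20/(-2 + a))/6 = 1 + 10/(3*(-2 + a)))
u = 1774/617 (u = 1774*(1/617) = 1774/617 ≈ 2.8752)
E = -825 (E = 1397 + (-1090 - 1132) = 1397 - 2222 = -825)
(u + I((-1 + 0)²)) + E = (1774/617 + (4/3 + (-1 + 0)²)/(-2 + (-1 + 0)²)) - 825 = (1774/617 + (4/3 + (-1)²)/(-2 + (-1)²)) - 825 = (1774/617 + (4/3 + 1)/(-2 + 1)) - 825 = (1774/617 + (7/3)/(-1)) - 825 = (1774/617 - 1*7/3) - 825 = (1774/617 - 7/3) - 825 = 1003/1851 - 825 = -1526072/1851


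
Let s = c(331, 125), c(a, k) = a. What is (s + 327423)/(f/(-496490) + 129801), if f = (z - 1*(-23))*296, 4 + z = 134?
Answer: 81363291730/32222426601 ≈ 2.5251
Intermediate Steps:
z = 130 (z = -4 + 134 = 130)
s = 331
f = 45288 (f = (130 - 1*(-23))*296 = (130 + 23)*296 = 153*296 = 45288)
(s + 327423)/(f/(-496490) + 129801) = (331 + 327423)/(45288/(-496490) + 129801) = 327754/(45288*(-1/496490) + 129801) = 327754/(-22644/248245 + 129801) = 327754/(32222426601/248245) = 327754*(248245/32222426601) = 81363291730/32222426601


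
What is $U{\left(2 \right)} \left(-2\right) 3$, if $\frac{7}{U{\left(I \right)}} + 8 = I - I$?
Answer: $\frac{21}{4} \approx 5.25$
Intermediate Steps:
$U{\left(I \right)} = - \frac{7}{8}$ ($U{\left(I \right)} = \frac{7}{-8 + \left(I - I\right)} = \frac{7}{-8 + 0} = \frac{7}{-8} = 7 \left(- \frac{1}{8}\right) = - \frac{7}{8}$)
$U{\left(2 \right)} \left(-2\right) 3 = \left(- \frac{7}{8}\right) \left(-2\right) 3 = \frac{7}{4} \cdot 3 = \frac{21}{4}$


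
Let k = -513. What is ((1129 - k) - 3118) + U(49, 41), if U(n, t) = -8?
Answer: -1484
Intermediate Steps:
((1129 - k) - 3118) + U(49, 41) = ((1129 - 1*(-513)) - 3118) - 8 = ((1129 + 513) - 3118) - 8 = (1642 - 3118) - 8 = -1476 - 8 = -1484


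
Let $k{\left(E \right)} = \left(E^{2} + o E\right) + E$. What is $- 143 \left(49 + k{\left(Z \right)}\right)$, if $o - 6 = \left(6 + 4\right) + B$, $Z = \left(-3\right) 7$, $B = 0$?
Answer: $-19019$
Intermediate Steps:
$Z = -21$
$o = 16$ ($o = 6 + \left(\left(6 + 4\right) + 0\right) = 6 + \left(10 + 0\right) = 6 + 10 = 16$)
$k{\left(E \right)} = E^{2} + 17 E$ ($k{\left(E \right)} = \left(E^{2} + 16 E\right) + E = E^{2} + 17 E$)
$- 143 \left(49 + k{\left(Z \right)}\right) = - 143 \left(49 - 21 \left(17 - 21\right)\right) = - 143 \left(49 - -84\right) = - 143 \left(49 + 84\right) = \left(-143\right) 133 = -19019$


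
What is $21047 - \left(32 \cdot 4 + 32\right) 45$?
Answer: $13847$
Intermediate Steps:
$21047 - \left(32 \cdot 4 + 32\right) 45 = 21047 - \left(128 + 32\right) 45 = 21047 - 160 \cdot 45 = 21047 - 7200 = 13847$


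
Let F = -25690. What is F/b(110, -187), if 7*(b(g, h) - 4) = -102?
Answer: 89915/37 ≈ 2430.1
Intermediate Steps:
b(g, h) = -74/7 (b(g, h) = 4 + (1/7)*(-102) = 4 - 102/7 = -74/7)
F/b(110, -187) = -25690/(-74/7) = -25690*(-7/74) = 89915/37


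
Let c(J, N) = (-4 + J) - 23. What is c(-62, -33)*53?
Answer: -4717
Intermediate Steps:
c(J, N) = -27 + J
c(-62, -33)*53 = (-27 - 62)*53 = -89*53 = -4717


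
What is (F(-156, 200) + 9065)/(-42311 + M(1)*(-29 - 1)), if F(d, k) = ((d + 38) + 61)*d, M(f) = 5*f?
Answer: -17957/42461 ≈ -0.42291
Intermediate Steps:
F(d, k) = d*(99 + d) (F(d, k) = ((38 + d) + 61)*d = (99 + d)*d = d*(99 + d))
(F(-156, 200) + 9065)/(-42311 + M(1)*(-29 - 1)) = (-156*(99 - 156) + 9065)/(-42311 + (5*1)*(-29 - 1)) = (-156*(-57) + 9065)/(-42311 + 5*(-30)) = (8892 + 9065)/(-42311 - 150) = 17957/(-42461) = 17957*(-1/42461) = -17957/42461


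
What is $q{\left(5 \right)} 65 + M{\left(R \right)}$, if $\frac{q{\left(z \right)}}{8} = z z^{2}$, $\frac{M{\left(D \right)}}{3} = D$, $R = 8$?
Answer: $65024$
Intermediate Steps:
$M{\left(D \right)} = 3 D$
$q{\left(z \right)} = 8 z^{3}$ ($q{\left(z \right)} = 8 z z^{2} = 8 z^{3}$)
$q{\left(5 \right)} 65 + M{\left(R \right)} = 8 \cdot 5^{3} \cdot 65 + 3 \cdot 8 = 8 \cdot 125 \cdot 65 + 24 = 1000 \cdot 65 + 24 = 65000 + 24 = 65024$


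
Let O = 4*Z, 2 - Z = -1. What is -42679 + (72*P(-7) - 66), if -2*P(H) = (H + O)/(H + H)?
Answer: -299125/7 ≈ -42732.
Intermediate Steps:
Z = 3 (Z = 2 - 1*(-1) = 2 + 1 = 3)
O = 12 (O = 4*3 = 12)
P(H) = -(12 + H)/(4*H) (P(H) = -(H + 12)/(2*(H + H)) = -(12 + H)/(2*(2*H)) = -(12 + H)*1/(2*H)/2 = -(12 + H)/(4*H))
-42679 + (72*P(-7) - 66) = -42679 + (72*((¼)*(-12 - 1*(-7))/(-7)) - 66) = -42679 + (72*((¼)*(-⅐)*(-12 + 7)) - 66) = -42679 + (72*((¼)*(-⅐)*(-5)) - 66) = -42679 + (72*(5/28) - 66) = -42679 + (90/7 - 66) = -42679 - 372/7 = -299125/7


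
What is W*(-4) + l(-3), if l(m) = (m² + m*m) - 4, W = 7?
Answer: -14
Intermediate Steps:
l(m) = -4 + 2*m² (l(m) = (m² + m²) - 4 = 2*m² - 4 = -4 + 2*m²)
W*(-4) + l(-3) = 7*(-4) + (-4 + 2*(-3)²) = -28 + (-4 + 2*9) = -28 + (-4 + 18) = -28 + 14 = -14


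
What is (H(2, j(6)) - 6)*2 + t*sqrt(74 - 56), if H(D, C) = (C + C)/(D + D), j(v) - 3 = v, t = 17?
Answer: -3 + 51*sqrt(2) ≈ 69.125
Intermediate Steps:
j(v) = 3 + v
H(D, C) = C/D (H(D, C) = (2*C)/((2*D)) = (2*C)*(1/(2*D)) = C/D)
(H(2, j(6)) - 6)*2 + t*sqrt(74 - 56) = ((3 + 6)/2 - 6)*2 + 17*sqrt(74 - 56) = (9*(1/2) - 6)*2 + 17*sqrt(18) = (9/2 - 6)*2 + 17*(3*sqrt(2)) = -3/2*2 + 51*sqrt(2) = -3 + 51*sqrt(2)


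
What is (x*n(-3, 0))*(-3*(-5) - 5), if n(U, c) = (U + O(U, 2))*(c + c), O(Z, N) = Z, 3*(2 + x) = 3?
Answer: 0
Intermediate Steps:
x = -1 (x = -2 + (⅓)*3 = -2 + 1 = -1)
n(U, c) = 4*U*c (n(U, c) = (U + U)*(c + c) = (2*U)*(2*c) = 4*U*c)
(x*n(-3, 0))*(-3*(-5) - 5) = (-4*(-3)*0)*(-3*(-5) - 5) = (-1*0)*(15 - 5) = 0*10 = 0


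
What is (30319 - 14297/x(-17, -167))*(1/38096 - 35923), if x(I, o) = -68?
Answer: -167119875199019/152384 ≈ -1.0967e+9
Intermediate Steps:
(30319 - 14297/x(-17, -167))*(1/38096 - 35923) = (30319 - 14297/(-68))*(1/38096 - 35923) = (30319 - 14297*(-1/68))*(1/38096 - 35923) = (30319 + 841/4)*(-1368522607/38096) = (122117/4)*(-1368522607/38096) = -167119875199019/152384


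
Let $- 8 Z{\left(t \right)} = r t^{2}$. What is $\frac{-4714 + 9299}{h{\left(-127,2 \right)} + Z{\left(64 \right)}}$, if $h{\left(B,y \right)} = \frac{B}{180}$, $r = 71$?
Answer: $- \frac{825300}{6543487} \approx -0.12613$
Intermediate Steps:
$h{\left(B,y \right)} = \frac{B}{180}$ ($h{\left(B,y \right)} = B \frac{1}{180} = \frac{B}{180}$)
$Z{\left(t \right)} = - \frac{71 t^{2}}{8}$
$\frac{-4714 + 9299}{h{\left(-127,2 \right)} + Z{\left(64 \right)}} = \frac{-4714 + 9299}{\frac{1}{180} \left(-127\right) - \frac{71 \cdot 64^{2}}{8}} = \frac{4585}{- \frac{127}{180} - 36352} = \frac{4585}{- \frac{6543487}{180}} = 4585 \left(- \frac{180}{6543487}\right) = - \frac{825300}{6543487}$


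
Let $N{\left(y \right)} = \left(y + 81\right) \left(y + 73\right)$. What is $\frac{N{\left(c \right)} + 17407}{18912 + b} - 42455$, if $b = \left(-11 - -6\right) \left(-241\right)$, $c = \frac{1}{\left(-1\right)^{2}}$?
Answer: $- \frac{854043760}{20117} \approx -42454.0$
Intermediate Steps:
$c = 1$ ($c = 1^{-1} = 1$)
$N{\left(y \right)} = \left(73 + y\right) \left(81 + y\right)$ ($N{\left(y \right)} = \left(81 + y\right) \left(73 + y\right) = \left(73 + y\right) \left(81 + y\right)$)
$b = 1205$ ($b = \left(-11 + 6\right) \left(-241\right) = \left(-5\right) \left(-241\right) = 1205$)
$\frac{N{\left(c \right)} + 17407}{18912 + b} - 42455 = \frac{\left(5913 + 1^{2} + 154 \cdot 1\right) + 17407}{18912 + 1205} - 42455 = \frac{\left(5913 + 1 + 154\right) + 17407}{20117} - 42455 = \left(6068 + 17407\right) \frac{1}{20117} - 42455 = 23475 \cdot \frac{1}{20117} - 42455 = \frac{23475}{20117} - 42455 = - \frac{854043760}{20117}$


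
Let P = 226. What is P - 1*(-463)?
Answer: 689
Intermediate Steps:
P - 1*(-463) = 226 - 1*(-463) = 226 + 463 = 689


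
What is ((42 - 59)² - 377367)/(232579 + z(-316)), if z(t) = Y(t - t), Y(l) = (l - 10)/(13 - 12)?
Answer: -377078/232569 ≈ -1.6214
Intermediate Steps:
Y(l) = -10 + l (Y(l) = (-10 + l)/1 = (-10 + l)*1 = -10 + l)
z(t) = -10 (z(t) = -10 + (t - t) = -10 + 0 = -10)
((42 - 59)² - 377367)/(232579 + z(-316)) = ((42 - 59)² - 377367)/(232579 - 10) = ((-17)² - 377367)/232569 = (289 - 377367)*(1/232569) = -377078*1/232569 = -377078/232569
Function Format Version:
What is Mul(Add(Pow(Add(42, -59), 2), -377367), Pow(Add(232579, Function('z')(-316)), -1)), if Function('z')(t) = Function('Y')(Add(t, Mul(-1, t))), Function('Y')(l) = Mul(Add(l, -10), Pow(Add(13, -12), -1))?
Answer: Rational(-377078, 232569) ≈ -1.6214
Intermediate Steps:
Function('Y')(l) = Add(-10, l) (Function('Y')(l) = Mul(Add(-10, l), Pow(1, -1)) = Mul(Add(-10, l), 1) = Add(-10, l))
Function('z')(t) = -10 (Function('z')(t) = Add(-10, Add(t, Mul(-1, t))) = Add(-10, 0) = -10)
Mul(Add(Pow(Add(42, -59), 2), -377367), Pow(Add(232579, Function('z')(-316)), -1)) = Mul(Add(Pow(Add(42, -59), 2), -377367), Pow(Add(232579, -10), -1)) = Mul(Add(Pow(-17, 2), -377367), Pow(232569, -1)) = Mul(Add(289, -377367), Rational(1, 232569)) = Mul(-377078, Rational(1, 232569)) = Rational(-377078, 232569)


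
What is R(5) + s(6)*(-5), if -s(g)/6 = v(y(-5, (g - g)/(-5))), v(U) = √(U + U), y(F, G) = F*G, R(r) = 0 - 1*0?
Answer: 0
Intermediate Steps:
R(r) = 0 (R(r) = 0 + 0 = 0)
v(U) = √2*√U (v(U) = √(2*U) = √2*√U)
s(g) = 0 (s(g) = -6*√2*√(-5*(g - g)/(-5)) = -6*√2*√(-0*(-1)/5) = -6*√2*√(-5*0) = -6*√2*√0 = -6*√2*0 = -6*0 = 0)
R(5) + s(6)*(-5) = 0 + 0*(-5) = 0 + 0 = 0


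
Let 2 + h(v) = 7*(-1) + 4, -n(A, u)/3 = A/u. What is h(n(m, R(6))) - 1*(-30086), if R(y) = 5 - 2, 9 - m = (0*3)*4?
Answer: 30081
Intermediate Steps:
m = 9 (m = 9 - 0*3*4 = 9 - 0*4 = 9 - 1*0 = 9 + 0 = 9)
R(y) = 3
n(A, u) = -3*A/u
h(v) = -5 (h(v) = -2 + (7*(-1) + 4) = -2 + (-7 + 4) = -2 - 3 = -5)
h(n(m, R(6))) - 1*(-30086) = -5 - 1*(-30086) = -5 + 30086 = 30081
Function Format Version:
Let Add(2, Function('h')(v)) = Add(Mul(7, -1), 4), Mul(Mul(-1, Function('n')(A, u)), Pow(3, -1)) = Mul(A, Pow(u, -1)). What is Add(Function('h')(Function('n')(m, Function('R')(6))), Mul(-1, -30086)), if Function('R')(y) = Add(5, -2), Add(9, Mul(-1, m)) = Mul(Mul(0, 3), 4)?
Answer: 30081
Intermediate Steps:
m = 9 (m = Add(9, Mul(-1, Mul(Mul(0, 3), 4))) = Add(9, Mul(-1, Mul(0, 4))) = Add(9, Mul(-1, 0)) = Add(9, 0) = 9)
Function('R')(y) = 3
Function('n')(A, u) = Mul(-3, A, Pow(u, -1)) (Function('n')(A, u) = Mul(-3, Mul(A, Pow(u, -1))) = Mul(-3, A, Pow(u, -1)))
Function('h')(v) = -5 (Function('h')(v) = Add(-2, Add(Mul(7, -1), 4)) = Add(-2, Add(-7, 4)) = Add(-2, -3) = -5)
Add(Function('h')(Function('n')(m, Function('R')(6))), Mul(-1, -30086)) = Add(-5, Mul(-1, -30086)) = Add(-5, 30086) = 30081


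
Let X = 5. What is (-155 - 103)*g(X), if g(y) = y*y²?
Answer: -32250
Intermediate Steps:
g(y) = y³
(-155 - 103)*g(X) = (-155 - 103)*5³ = -258*125 = -32250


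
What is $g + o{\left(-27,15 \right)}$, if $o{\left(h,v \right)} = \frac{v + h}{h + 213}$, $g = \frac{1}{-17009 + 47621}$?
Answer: $- \frac{61193}{948972} \approx -0.064483$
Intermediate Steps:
$g = \frac{1}{30612} \approx 3.2667 \cdot 10^{-5}$
$o{\left(h,v \right)} = \frac{h + v}{213 + h}$
$g + o{\left(-27,15 \right)} = \frac{1}{30612} + \frac{-27 + 15}{213 - 27} = \frac{1}{30612} + \frac{1}{186} \left(-12\right) = \frac{1}{30612} - \frac{2}{31} = - \frac{61193}{948972}$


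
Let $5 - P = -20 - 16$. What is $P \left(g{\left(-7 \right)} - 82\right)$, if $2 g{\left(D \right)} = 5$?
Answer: $- \frac{6519}{2} \approx -3259.5$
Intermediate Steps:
$g{\left(D \right)} = \frac{5}{2}$ ($g{\left(D \right)} = \frac{1}{2} \cdot 5 = \frac{5}{2}$)
$P = 41$ ($P = 5 - \left(-20 - 16\right) = 5 - -36 = 5 + 36 = 41$)
$P \left(g{\left(-7 \right)} - 82\right) = 41 \left(\frac{5}{2} - 82\right) = 41 \left(- \frac{159}{2}\right) = - \frac{6519}{2}$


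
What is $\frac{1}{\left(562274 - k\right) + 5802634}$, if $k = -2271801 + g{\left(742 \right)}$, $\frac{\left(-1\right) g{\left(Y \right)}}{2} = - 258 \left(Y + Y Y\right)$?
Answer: $- \frac{1}{275837187} \approx -3.6253 \cdot 10^{-9}$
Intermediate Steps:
$g{\left(Y \right)} = 516 Y + 516 Y^{2}$ ($g{\left(Y \right)} = - 2 \left(- 258 \left(Y + Y Y\right)\right) = - 2 \left(- 258 \left(Y + Y^{2}\right)\right) = - 2 \left(- 258 Y - 258 Y^{2}\right) = 516 Y + 516 Y^{2}$)
$k = 282202095$ ($k = -2271801 + 516 \cdot 742 \left(1 + 742\right) = -2271801 + 516 \cdot 742 \cdot 743 = -2271801 + 284473896 = 282202095$)
$\frac{1}{\left(562274 - k\right) + 5802634} = \frac{1}{\left(562274 - 282202095\right) + 5802634} = \frac{1}{-281639821 + 5802634} = \frac{1}{-275837187} = - \frac{1}{275837187}$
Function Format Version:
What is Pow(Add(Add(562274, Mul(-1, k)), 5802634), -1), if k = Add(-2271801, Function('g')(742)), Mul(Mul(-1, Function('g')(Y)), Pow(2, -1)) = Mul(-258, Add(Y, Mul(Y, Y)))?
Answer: Rational(-1, 275837187) ≈ -3.6253e-9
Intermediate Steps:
Function('g')(Y) = Add(Mul(516, Y), Mul(516, Pow(Y, 2))) (Function('g')(Y) = Mul(-2, Mul(-258, Add(Y, Mul(Y, Y)))) = Mul(-2, Mul(-258, Add(Y, Pow(Y, 2)))) = Mul(-2, Add(Mul(-258, Y), Mul(-258, Pow(Y, 2)))) = Add(Mul(516, Y), Mul(516, Pow(Y, 2))))
k = 282202095 (k = Add(-2271801, Mul(516, 742, Add(1, 742))) = Add(-2271801, Mul(516, 742, 743)) = Add(-2271801, 284473896) = 282202095)
Pow(Add(Add(562274, Mul(-1, k)), 5802634), -1) = Pow(Add(Add(562274, Mul(-1, 282202095)), 5802634), -1) = Pow(Add(Add(562274, -282202095), 5802634), -1) = Pow(Add(-281639821, 5802634), -1) = Pow(-275837187, -1) = Rational(-1, 275837187)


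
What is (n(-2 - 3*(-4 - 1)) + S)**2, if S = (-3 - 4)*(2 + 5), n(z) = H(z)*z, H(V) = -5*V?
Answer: 799236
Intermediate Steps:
n(z) = -5*z**2 (n(z) = (-5*z)*z = -5*z**2)
S = -49 (S = -7*7 = -49)
(n(-2 - 3*(-4 - 1)) + S)**2 = (-5*(-2 - 3*(-4 - 1))**2 - 49)**2 = (-5*(-2 - 3*(-5))**2 - 49)**2 = (-5*(-2 + 15)**2 - 49)**2 = (-5*13**2 - 49)**2 = (-5*169 - 49)**2 = (-845 - 49)**2 = (-894)**2 = 799236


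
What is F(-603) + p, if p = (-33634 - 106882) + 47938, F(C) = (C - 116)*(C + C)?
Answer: 774536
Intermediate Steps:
F(C) = 2*C*(-116 + C) (F(C) = (-116 + C)*(2*C) = 2*C*(-116 + C))
p = -92578 (p = -140516 + 47938 = -92578)
F(-603) + p = 2*(-603)*(-116 - 603) - 92578 = 2*(-603)*(-719) - 92578 = 867114 - 92578 = 774536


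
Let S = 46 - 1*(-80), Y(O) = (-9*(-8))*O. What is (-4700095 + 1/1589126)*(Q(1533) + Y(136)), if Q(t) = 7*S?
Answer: -39862283382113553/794563 ≈ -5.0169e+10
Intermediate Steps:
Y(O) = 72*O
S = 126 (S = 46 + 80 = 126)
Q(t) = 882 (Q(t) = 7*126 = 882)
(-4700095 + 1/1589126)*(Q(1533) + Y(136)) = (-4700095 + 1/1589126)*(882 + 72*136) = (-4700095 + 1/1589126)*(882 + 9792) = -7469043166969/1589126*10674 = -39862283382113553/794563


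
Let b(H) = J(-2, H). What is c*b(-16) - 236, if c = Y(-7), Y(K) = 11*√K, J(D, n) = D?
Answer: -236 - 22*I*√7 ≈ -236.0 - 58.207*I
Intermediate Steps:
b(H) = -2
c = 11*I*√7 (c = 11*√(-7) = 11*(I*√7) = 11*I*√7 ≈ 29.103*I)
c*b(-16) - 236 = (11*I*√7)*(-2) - 236 = -22*I*√7 - 236 = -236 - 22*I*√7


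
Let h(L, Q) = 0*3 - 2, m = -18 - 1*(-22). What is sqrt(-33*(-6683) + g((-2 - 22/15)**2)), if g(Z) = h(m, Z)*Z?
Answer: sqrt(49615867)/15 ≈ 469.59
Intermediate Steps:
m = 4 (m = -18 + 22 = 4)
h(L, Q) = -2 (h(L, Q) = 0 - 2 = -2)
g(Z) = -2*Z
sqrt(-33*(-6683) + g((-2 - 22/15)**2)) = sqrt(-33*(-6683) - 2*(-2 - 22/15)**2) = sqrt(220539 - 2*(-2 - 22*1/15)**2) = sqrt(220539 - 2*(-2 - 22/15)**2) = sqrt(220539 - 2*(-52/15)**2) = sqrt(220539 - 2*2704/225) = sqrt(220539 - 5408/225) = sqrt(49615867/225) = sqrt(49615867)/15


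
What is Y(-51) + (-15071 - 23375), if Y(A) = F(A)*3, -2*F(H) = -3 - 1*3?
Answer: -38437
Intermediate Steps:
F(H) = 3 (F(H) = -(-3 - 1*3)/2 = -(-3 - 3)/2 = -1/2*(-6) = 3)
Y(A) = 9 (Y(A) = 3*3 = 9)
Y(-51) + (-15071 - 23375) = 9 + (-15071 - 23375) = 9 - 38446 = -38437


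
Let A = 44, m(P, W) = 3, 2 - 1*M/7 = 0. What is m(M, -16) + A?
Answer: 47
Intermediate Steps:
M = 14 (M = 14 - 7*0 = 14 + 0 = 14)
m(M, -16) + A = 3 + 44 = 47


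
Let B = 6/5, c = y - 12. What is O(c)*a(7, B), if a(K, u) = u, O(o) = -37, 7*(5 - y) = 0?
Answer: -222/5 ≈ -44.400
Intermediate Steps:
y = 5 (y = 5 - ⅐*0 = 5 + 0 = 5)
c = -7 (c = 5 - 12 = -7)
B = 6/5 (B = 6*(⅕) = 6/5 ≈ 1.2000)
O(c)*a(7, B) = -37*6/5 = -222/5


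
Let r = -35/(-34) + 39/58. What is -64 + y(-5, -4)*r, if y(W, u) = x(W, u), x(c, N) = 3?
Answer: -29035/493 ≈ -58.895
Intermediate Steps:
y(W, u) = 3
r = 839/493 (r = -35*(-1/34) + 39*(1/58) = 35/34 + 39/58 = 839/493 ≈ 1.7018)
-64 + y(-5, -4)*r = -64 + 3*(839/493) = -64 + 2517/493 = -29035/493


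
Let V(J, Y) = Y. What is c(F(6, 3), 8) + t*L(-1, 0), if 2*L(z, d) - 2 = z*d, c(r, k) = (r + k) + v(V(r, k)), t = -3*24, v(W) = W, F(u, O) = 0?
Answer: -56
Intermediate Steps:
t = -72
c(r, k) = r + 2*k (c(r, k) = (r + k) + k = (k + r) + k = r + 2*k)
L(z, d) = 1 + d*z/2 (L(z, d) = 1 + (z*d)/2 = 1 + (d*z)/2 = 1 + d*z/2)
c(F(6, 3), 8) + t*L(-1, 0) = (0 + 2*8) - 72*(1 + (1/2)*0*(-1)) = (0 + 16) - 72*(1 + 0) = 16 - 72*1 = 16 - 72 = -56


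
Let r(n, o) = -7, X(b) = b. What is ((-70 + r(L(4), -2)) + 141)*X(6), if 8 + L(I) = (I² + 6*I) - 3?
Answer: 384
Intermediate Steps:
L(I) = -11 + I² + 6*I (L(I) = -8 + ((I² + 6*I) - 3) = -8 + (-3 + I² + 6*I) = -11 + I² + 6*I)
((-70 + r(L(4), -2)) + 141)*X(6) = ((-70 - 7) + 141)*6 = (-77 + 141)*6 = 64*6 = 384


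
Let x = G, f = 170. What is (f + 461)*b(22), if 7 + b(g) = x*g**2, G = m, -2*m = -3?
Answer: 453689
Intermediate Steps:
m = 3/2 (m = -1/2*(-3) = 3/2 ≈ 1.5000)
G = 3/2 ≈ 1.5000
x = 3/2 ≈ 1.5000
b(g) = -7 + 3*g**2/2
(f + 461)*b(22) = (170 + 461)*(-7 + (3/2)*22**2) = 631*(-7 + (3/2)*484) = 631*(-7 + 726) = 631*719 = 453689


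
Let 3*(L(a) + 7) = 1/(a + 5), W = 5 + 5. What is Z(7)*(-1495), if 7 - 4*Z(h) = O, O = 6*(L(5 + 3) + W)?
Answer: 16675/4 ≈ 4168.8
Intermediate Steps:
W = 10
L(a) = -7 + 1/(3*(5 + a)) (L(a) = -7 + 1/(3*(a + 5)) = -7 + 1/(3*(5 + a)))
O = 236/13 (O = 6*((-104 - 21*(5 + 3))/(3*(5 + (5 + 3))) + 10) = 6*((-104 - 21*8)/(3*(5 + 8)) + 10) = 6*((1/3)*(-104 - 168)/13 + 10) = 6*((1/3)*(1/13)*(-272) + 10) = 6*(-272/39 + 10) = 6*(118/39) = 236/13 ≈ 18.154)
Z(h) = -145/52 (Z(h) = 7/4 - 1/4*236/13 = 7/4 - 59/13 = -145/52)
Z(7)*(-1495) = -145/52*(-1495) = 16675/4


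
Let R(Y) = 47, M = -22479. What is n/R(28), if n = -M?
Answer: 22479/47 ≈ 478.28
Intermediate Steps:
n = 22479 (n = -1*(-22479) = 22479)
n/R(28) = 22479/47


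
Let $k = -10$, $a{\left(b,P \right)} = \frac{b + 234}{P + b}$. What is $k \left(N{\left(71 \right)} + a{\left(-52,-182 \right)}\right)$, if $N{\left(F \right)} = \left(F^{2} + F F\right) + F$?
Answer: $- \frac{913700}{9} \approx -1.0152 \cdot 10^{5}$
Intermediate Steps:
$a{\left(b,P \right)} = \frac{234 + b}{P + b}$
$N{\left(F \right)} = F + 2 F^{2}$ ($N{\left(F \right)} = \left(F^{2} + F^{2}\right) + F = 2 F^{2} + F = F + 2 F^{2}$)
$k \left(N{\left(71 \right)} + a{\left(-52,-182 \right)}\right) = - 10 \left(71 \left(1 + 2 \cdot 71\right) + \frac{234 - 52}{-182 - 52}\right) = - 10 \left(71 \left(1 + 142\right) + \frac{1}{-234} \cdot 182\right) = - 10 \left(71 \cdot 143 - \frac{7}{9}\right) = - 10 \left(10153 - \frac{7}{9}\right) = \left(-10\right) \frac{91370}{9} = - \frac{913700}{9}$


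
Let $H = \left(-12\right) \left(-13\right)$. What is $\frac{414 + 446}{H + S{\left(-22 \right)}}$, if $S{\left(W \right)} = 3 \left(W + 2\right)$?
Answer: $\frac{215}{24} \approx 8.9583$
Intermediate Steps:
$S{\left(W \right)} = 6 + 3 W$ ($S{\left(W \right)} = 3 \left(2 + W\right) = 6 + 3 W$)
$H = 156$
$\frac{414 + 446}{H + S{\left(-22 \right)}} = \frac{414 + 446}{156 + \left(6 + 3 \left(-22\right)\right)} = \frac{860}{156 + \left(6 - 66\right)} = \frac{860}{156 - 60} = \frac{860}{96} = 860 \cdot \frac{1}{96} = \frac{215}{24}$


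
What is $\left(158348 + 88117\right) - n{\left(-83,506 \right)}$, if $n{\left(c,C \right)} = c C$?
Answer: $288463$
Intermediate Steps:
$n{\left(c,C \right)} = C c$
$\left(158348 + 88117\right) - n{\left(-83,506 \right)} = \left(158348 + 88117\right) - 506 \left(-83\right) = 246465 - -41998 = 246465 + 41998 = 288463$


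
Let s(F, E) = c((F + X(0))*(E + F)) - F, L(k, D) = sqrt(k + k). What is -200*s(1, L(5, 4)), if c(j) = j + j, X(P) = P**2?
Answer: -200 - 400*sqrt(10) ≈ -1464.9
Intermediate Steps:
L(k, D) = sqrt(2)*sqrt(k) (L(k, D) = sqrt(2*k) = sqrt(2)*sqrt(k))
c(j) = 2*j
s(F, E) = -F + 2*F*(E + F) (s(F, E) = 2*((F + 0**2)*(E + F)) - F = 2*((F + 0)*(E + F)) - F = 2*(F*(E + F)) - F = 2*F*(E + F) - F = -F + 2*F*(E + F))
-200*s(1, L(5, 4)) = -200*(-1 + 2*(sqrt(2)*sqrt(5)) + 2*1) = -200*(-1 + 2*sqrt(10) + 2) = -200*(1 + 2*sqrt(10)) = -200 - 400*sqrt(10)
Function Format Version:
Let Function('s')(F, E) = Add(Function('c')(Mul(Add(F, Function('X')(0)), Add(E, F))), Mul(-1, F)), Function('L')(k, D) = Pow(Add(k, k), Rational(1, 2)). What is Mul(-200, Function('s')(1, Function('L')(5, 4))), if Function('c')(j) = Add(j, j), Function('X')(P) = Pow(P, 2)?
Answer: Add(-200, Mul(-400, Pow(10, Rational(1, 2)))) ≈ -1464.9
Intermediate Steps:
Function('L')(k, D) = Mul(Pow(2, Rational(1, 2)), Pow(k, Rational(1, 2))) (Function('L')(k, D) = Pow(Mul(2, k), Rational(1, 2)) = Mul(Pow(2, Rational(1, 2)), Pow(k, Rational(1, 2))))
Function('c')(j) = Mul(2, j)
Function('s')(F, E) = Add(Mul(-1, F), Mul(2, F, Add(E, F))) (Function('s')(F, E) = Add(Mul(2, Mul(Add(F, Pow(0, 2)), Add(E, F))), Mul(-1, F)) = Add(Mul(2, Mul(Add(F, 0), Add(E, F))), Mul(-1, F)) = Add(Mul(2, Mul(F, Add(E, F))), Mul(-1, F)) = Add(Mul(2, F, Add(E, F)), Mul(-1, F)) = Add(Mul(-1, F), Mul(2, F, Add(E, F))))
Mul(-200, Function('s')(1, Function('L')(5, 4))) = Mul(-200, Mul(1, Add(-1, Mul(2, Mul(Pow(2, Rational(1, 2)), Pow(5, Rational(1, 2)))), Mul(2, 1)))) = Mul(-200, Mul(1, Add(-1, Mul(2, Pow(10, Rational(1, 2))), 2))) = Mul(-200, Mul(1, Add(1, Mul(2, Pow(10, Rational(1, 2)))))) = Mul(-200, Add(1, Mul(2, Pow(10, Rational(1, 2))))) = Add(-200, Mul(-400, Pow(10, Rational(1, 2))))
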